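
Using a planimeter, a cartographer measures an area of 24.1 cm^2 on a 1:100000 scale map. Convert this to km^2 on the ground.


ground_area = 24.1 * (100000/100)^2 = 24100000.0 m^2 = 24.1 km^2

24.1 km^2


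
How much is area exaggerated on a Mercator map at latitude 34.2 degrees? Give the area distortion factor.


area_distortion = 1/cos^2(34.2) = 1.462

1.462


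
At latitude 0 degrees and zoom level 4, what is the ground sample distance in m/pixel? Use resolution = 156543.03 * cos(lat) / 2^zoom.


res = 156543.03 * cos(0) / 2^4 = 156543.03 * 1.0 / 16 = 9783.94 m/pixel

9783.94 m/pixel


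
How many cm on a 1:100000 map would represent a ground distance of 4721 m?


map_cm = 4721 * 100 / 100000 = 4.721 cm ≈ 4.72 cm

4.72 cm


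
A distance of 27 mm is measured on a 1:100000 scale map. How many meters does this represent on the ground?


ground = 27 mm * 100000 / 1000 = 2700.0 m

2700.0 m


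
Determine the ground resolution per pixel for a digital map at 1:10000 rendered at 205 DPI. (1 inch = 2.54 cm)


pixel_cm = 2.54 / 205 ≈ 0.01239 cm
ground = pixel_cm * 10000 / 100 = 2.54 * 10000 / (205 * 100) = 25400 / 20500 ≈ 1.24 m

1.24 m


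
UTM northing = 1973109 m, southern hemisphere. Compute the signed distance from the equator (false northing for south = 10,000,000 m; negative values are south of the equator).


For southern: actual = 1973109 - 10000000 = -8026891 m

-8026891 m


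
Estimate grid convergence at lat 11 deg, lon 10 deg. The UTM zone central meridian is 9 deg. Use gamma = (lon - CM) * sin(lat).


gamma = (10 - 9) * sin(11) = 1 * 0.190809 = 0.191 degrees

0.191 degrees


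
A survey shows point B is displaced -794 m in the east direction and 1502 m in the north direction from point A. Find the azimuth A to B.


az = atan2(-794, 1502) = -27.9 deg
adjusted to 0-360: 332.1 degrees

332.1 degrees


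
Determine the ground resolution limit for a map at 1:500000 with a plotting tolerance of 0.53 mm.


ground = 0.53 mm * 500000 / 1000 = 265.0 m

265.0 m


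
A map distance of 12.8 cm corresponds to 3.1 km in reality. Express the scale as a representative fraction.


ground = 3.1 km = 310000 cm; RF denominator = ground / map = 310000 / 12.8 ≈ 24219; RF = 1:24219

1:24219


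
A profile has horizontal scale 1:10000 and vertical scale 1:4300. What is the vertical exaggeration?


VE = horizontal_scale / vertical_scale = 10000 / 4300 ≈ 2.3

2.3x


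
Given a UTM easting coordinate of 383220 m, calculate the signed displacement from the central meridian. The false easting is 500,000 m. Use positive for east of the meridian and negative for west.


displacement = 383220 - 500000 = -116780 m

-116780 m


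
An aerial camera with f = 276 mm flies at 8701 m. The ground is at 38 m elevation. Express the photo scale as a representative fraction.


scale = f / (H - h) = 276 mm / 8663 m = 276 / 8663000 = 1:31388

1:31388


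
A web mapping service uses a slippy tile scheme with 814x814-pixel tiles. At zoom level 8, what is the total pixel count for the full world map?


tiles per axis = 2^8 = 256
total tiles = 256^2 = 65536
pixels per axis = 256 * 814 = 208384
total pixels = 208384^2 = 43423891456

43423891456 pixels


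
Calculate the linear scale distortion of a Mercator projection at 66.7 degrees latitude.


SF = 1 / cos(66.7) = 1 / 0.395546 = 2.528

2.528


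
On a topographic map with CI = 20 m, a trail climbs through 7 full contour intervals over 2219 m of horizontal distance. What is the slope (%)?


elevation change = 7 * 20 = 140 m
slope = 140 / 2219 * 100 = 6.3%

6.3%


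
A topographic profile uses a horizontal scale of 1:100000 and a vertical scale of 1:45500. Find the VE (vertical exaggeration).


VE = horizontal_scale / vertical_scale = 100000 / 45500 ≈ 2.2

2.2x


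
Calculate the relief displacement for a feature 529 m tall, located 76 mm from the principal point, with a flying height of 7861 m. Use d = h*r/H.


d = h * r / H = 529 * 76 / 7861 = 5.11 mm

5.11 mm


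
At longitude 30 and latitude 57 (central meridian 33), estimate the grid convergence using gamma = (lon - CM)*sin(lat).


gamma = (30 - 33) * sin(57) = -3 * 0.838671 = -2.516 degrees

-2.516 degrees


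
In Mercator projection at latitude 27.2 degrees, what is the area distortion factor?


area_distortion = 1/cos^2(27.2) = 1.264

1.264


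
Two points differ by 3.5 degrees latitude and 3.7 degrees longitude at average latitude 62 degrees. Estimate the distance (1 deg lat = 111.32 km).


dlat_km = 3.5 * 111.32 = 389.62
dlon_km = 3.7 * 111.32 * cos(62) ≈ 193.368
dist = sqrt(389.62^2 + 193.368^2) ≈ 435.0 km

435.0 km


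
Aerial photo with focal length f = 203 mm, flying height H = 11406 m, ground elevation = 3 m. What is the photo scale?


scale = f / (H - h) = 203 mm / 11403 m = 203 / 11403000 = 1:56172

1:56172


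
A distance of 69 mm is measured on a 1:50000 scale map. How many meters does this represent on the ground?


ground = 69 mm * 50000 / 1000 = 3450.0 m

3450.0 m


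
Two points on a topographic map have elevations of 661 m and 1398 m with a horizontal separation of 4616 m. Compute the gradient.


gradient = (1398 - 661) / 4616 = 737 / 4616 = 0.1597

0.1597


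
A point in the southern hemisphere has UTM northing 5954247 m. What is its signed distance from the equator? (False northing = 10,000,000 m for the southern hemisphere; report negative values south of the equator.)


For southern: actual = 5954247 - 10000000 = -4045753 m

-4045753 m


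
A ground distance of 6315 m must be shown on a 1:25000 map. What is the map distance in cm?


map_cm = 6315 * 100 / 25000 = 25.26 cm

25.26 cm


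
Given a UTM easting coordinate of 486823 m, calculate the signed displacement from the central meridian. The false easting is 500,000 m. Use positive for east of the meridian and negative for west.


displacement = 486823 - 500000 = -13177 m

-13177 m


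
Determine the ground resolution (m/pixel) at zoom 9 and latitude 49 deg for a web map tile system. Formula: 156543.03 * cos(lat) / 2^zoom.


res = 156543.03 * cos(49) / 2^9 = 156543.03 * 0.65605903 / 512 = 200.59 m/pixel

200.59 m/pixel


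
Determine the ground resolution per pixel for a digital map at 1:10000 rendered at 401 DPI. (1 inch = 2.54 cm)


pixel_cm = 2.54 / 401 ≈ 0.006334 cm
ground = pixel_cm * 10000 / 100 = 2.54 * 10000 / (401 * 100) = 25400 / 40100 ≈ 0.63 m

0.63 m


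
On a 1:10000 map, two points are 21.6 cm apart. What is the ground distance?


ground = 21.6 cm * 10000 / 100 = 2160.0 m = 2.16 km

2.16 km


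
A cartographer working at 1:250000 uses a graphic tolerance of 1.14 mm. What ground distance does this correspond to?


ground = 1.14 mm * 250000 / 1000 = 285.0 m

285.0 m


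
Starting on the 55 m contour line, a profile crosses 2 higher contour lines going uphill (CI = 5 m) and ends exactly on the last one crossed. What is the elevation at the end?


elevation = 55 + 2 * 5 = 65 m

65 m


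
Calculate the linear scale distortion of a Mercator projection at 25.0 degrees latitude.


SF = 1 / cos(25.0) = 1 / 0.906308 = 1.103

1.103


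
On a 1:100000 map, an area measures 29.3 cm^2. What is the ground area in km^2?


ground_area = 29.3 * (100000/100)^2 = 29300000.0 m^2 = 29.3 km^2

29.3 km^2


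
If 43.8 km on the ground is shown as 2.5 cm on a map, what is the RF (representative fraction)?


ground = 43.8 km = 4380000 cm; RF denominator = ground / map = 4380000 / 2.5 = 1752000; RF = 1:1752000

1:1752000


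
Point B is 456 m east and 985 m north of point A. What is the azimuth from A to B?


az = atan2(456, 985) = 24.8 deg
adjusted to 0-360: 24.8 degrees

24.8 degrees


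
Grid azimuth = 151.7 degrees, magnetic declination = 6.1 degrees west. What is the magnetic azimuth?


magnetic azimuth = grid azimuth - declination (east +ve)
mag_az = 151.7 - -6.1 = 157.8 degrees

157.8 degrees


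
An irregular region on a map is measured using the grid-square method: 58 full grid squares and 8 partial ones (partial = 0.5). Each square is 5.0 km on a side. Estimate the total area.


effective squares = 58 + 8 * 0.5 = 62.0
area = 62.0 * 25.0 = 1550.0 km^2

1550.0 km^2


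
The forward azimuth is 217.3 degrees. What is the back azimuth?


back azimuth = (217.3 + 180) mod 360 = 37.3 degrees

37.3 degrees


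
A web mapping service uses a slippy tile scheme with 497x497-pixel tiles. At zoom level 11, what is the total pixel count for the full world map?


tiles per axis = 2^11 = 2048
total tiles = 2048^2 = 4194304
pixels per axis = 2048 * 497 = 1017856
total pixels = 1017856^2 = 1036030836736

1036030836736 pixels


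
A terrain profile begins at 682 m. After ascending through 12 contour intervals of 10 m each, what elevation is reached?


elevation = 682 + 12 * 10 = 802 m

802 m


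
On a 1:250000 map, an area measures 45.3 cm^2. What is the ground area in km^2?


ground_area = 45.3 * (250000/100)^2 = 283125000.0 m^2 = 283.125 km^2

283.125 km^2


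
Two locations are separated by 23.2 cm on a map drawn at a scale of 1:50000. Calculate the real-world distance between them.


ground = 23.2 cm * 50000 / 100 = 11600.0 m = 11.6 km

11.6 km


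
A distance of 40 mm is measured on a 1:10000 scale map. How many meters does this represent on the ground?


ground = 40 mm * 10000 / 1000 = 400.0 m

400.0 m


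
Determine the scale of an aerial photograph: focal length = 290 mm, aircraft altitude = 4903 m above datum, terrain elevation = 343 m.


scale = f / (H - h) = 290 mm / 4560 m = 290 / 4560000 = 1:15724

1:15724


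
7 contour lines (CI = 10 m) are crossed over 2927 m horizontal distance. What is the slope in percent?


elevation change = 7 * 10 = 70 m
slope = 70 / 2927 * 100 = 2.4%

2.4%


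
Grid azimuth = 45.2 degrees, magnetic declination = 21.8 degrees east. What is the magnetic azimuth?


magnetic azimuth = grid azimuth - declination (east +ve)
mag_az = 45.2 - 21.8 = 23.4 degrees

23.4 degrees


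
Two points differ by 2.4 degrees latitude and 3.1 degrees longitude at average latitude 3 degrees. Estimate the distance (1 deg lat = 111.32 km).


dlat_km = 2.4 * 111.32 = 267.168
dlon_km = 3.1 * 111.32 * cos(3) ≈ 344.619
dist = sqrt(267.168^2 + 344.619^2) ≈ 436.1 km

436.1 km


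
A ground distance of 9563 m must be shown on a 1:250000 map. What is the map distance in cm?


map_cm = 9563 * 100 / 250000 = 3.8252 cm ≈ 3.83 cm

3.83 cm


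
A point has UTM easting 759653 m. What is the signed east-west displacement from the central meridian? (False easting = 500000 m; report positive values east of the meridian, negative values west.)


displacement = 759653 - 500000 = 259653 m

259653 m


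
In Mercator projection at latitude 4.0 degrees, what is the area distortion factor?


area_distortion = 1/cos^2(4.0) = 1.005

1.005


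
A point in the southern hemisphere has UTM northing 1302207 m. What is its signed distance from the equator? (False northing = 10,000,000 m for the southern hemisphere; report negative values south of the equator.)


For southern: actual = 1302207 - 10000000 = -8697793 m

-8697793 m


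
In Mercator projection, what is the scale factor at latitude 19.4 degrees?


SF = 1 / cos(19.4) = 1 / 0.943223 = 1.06

1.06


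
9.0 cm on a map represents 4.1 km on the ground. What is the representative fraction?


ground = 4.1 km = 410000 cm; RF denominator = ground / map = 410000 / 9.0 ≈ 45556; RF = 1:45556

1:45556


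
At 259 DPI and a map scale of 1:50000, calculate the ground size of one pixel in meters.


pixel_cm = 2.54 / 259 ≈ 0.009807 cm
ground = pixel_cm * 50000 / 100 = 2.54 * 50000 / (259 * 100) = 127000 / 25900 ≈ 4.9 m

4.9 m


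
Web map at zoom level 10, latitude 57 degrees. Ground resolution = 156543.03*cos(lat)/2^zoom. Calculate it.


res = 156543.03 * cos(57) / 2^10 = 156543.03 * 0.54463904 / 1024 = 83.26 m/pixel

83.26 m/pixel


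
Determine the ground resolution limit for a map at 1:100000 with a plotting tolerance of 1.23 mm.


ground = 1.23 mm * 100000 / 1000 = 123.0 m

123.0 m


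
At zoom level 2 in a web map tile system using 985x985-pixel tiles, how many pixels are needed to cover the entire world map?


tiles per axis = 2^2 = 4
total tiles = 4^2 = 16
pixels per axis = 4 * 985 = 3940
total pixels = 3940^2 = 15523600

15523600 pixels


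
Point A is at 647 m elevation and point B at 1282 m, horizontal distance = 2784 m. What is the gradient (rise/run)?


gradient = (1282 - 647) / 2784 = 635 / 2784 = 0.2281

0.2281


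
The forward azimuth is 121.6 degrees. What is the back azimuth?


back azimuth = (121.6 + 180) mod 360 = 301.6 degrees

301.6 degrees


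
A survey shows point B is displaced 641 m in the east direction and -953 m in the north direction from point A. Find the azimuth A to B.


az = atan2(641, -953) = 146.1 deg
adjusted to 0-360: 146.1 degrees

146.1 degrees


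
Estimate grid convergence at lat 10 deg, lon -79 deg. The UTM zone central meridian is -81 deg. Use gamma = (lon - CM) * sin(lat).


gamma = (-79 - -81) * sin(10) = 2 * 0.173648 = 0.347 degrees

0.347 degrees


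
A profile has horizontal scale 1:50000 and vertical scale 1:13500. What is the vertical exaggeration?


VE = horizontal_scale / vertical_scale = 50000 / 13500 ≈ 3.7

3.7x


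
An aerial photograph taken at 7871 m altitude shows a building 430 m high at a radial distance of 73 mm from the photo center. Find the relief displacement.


d = h * r / H = 430 * 73 / 7871 = 3.99 mm

3.99 mm


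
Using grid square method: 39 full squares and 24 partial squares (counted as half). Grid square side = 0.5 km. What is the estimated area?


effective squares = 39 + 24 * 0.5 = 51.0
area = 51.0 * 0.25 = 12.75 km^2

12.75 km^2


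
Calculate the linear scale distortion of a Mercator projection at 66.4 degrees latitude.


SF = 1 / cos(66.4) = 1 / 0.400349 = 2.498

2.498


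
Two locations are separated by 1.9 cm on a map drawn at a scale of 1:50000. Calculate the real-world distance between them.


ground = 1.9 cm * 50000 / 100 = 950.0 m

950.0 m


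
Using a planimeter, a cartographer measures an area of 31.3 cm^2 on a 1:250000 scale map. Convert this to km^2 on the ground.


ground_area = 31.3 * (250000/100)^2 = 195625000.0 m^2 = 195.625 km^2

195.625 km^2


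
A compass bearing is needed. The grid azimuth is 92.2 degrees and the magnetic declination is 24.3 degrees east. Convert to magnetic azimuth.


magnetic azimuth = grid azimuth - declination (east +ve)
mag_az = 92.2 - 24.3 = 67.9 degrees

67.9 degrees


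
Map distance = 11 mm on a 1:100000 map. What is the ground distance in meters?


ground = 11 mm * 100000 / 1000 = 1100.0 m

1100.0 m


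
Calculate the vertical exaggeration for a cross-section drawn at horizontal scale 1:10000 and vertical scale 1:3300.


VE = horizontal_scale / vertical_scale = 10000 / 3300 ≈ 3.0

3.0x


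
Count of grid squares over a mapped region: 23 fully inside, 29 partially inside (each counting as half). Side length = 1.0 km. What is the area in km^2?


effective squares = 23 + 29 * 0.5 = 37.5
area = 37.5 * 1.0 = 37.5 km^2

37.5 km^2


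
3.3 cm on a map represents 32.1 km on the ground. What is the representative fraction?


ground = 32.1 km = 3210000 cm; RF denominator = ground / map = 3210000 / 3.3 ≈ 972727; RF = 1:972727

1:972727


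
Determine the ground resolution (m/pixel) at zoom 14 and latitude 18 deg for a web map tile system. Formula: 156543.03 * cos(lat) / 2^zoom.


res = 156543.03 * cos(18) / 2^14 = 156543.03 * 0.95105652 / 16384 = 9.09 m/pixel

9.09 m/pixel


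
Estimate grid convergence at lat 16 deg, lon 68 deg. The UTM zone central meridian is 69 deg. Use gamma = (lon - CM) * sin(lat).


gamma = (68 - 69) * sin(16) = -1 * 0.275637 = -0.276 degrees

-0.276 degrees


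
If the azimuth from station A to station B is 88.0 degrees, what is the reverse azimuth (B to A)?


back azimuth = (88.0 + 180) mod 360 = 268.0 degrees

268.0 degrees


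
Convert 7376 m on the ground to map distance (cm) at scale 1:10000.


map_cm = 7376 * 100 / 10000 = 73.76 cm

73.76 cm


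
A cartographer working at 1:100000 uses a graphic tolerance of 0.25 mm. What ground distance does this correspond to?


ground = 0.25 mm * 100000 / 1000 = 25.0 m

25.0 m


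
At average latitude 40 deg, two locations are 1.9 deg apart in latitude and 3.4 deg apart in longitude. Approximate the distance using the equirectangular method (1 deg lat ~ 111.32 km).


dlat_km = 1.9 * 111.32 = 211.508
dlon_km = 3.4 * 111.32 * cos(40) ≈ 289.939
dist = sqrt(211.508^2 + 289.939^2) ≈ 358.9 km

358.9 km


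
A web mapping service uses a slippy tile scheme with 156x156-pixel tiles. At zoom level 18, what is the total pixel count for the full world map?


tiles per axis = 2^18 = 262144
total tiles = 262144^2 = 68719476736
pixels per axis = 262144 * 156 = 40894464
total pixels = 40894464^2 = 1672357185847296

1672357185847296 pixels


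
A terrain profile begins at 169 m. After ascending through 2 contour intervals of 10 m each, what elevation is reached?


elevation = 169 + 2 * 10 = 189 m

189 m


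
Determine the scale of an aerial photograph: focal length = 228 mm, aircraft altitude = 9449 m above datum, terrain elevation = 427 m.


scale = f / (H - h) = 228 mm / 9022 m = 228 / 9022000 = 1:39570

1:39570


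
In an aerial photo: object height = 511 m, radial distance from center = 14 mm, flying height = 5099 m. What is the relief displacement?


d = h * r / H = 511 * 14 / 5099 = 1.4 mm

1.4 mm


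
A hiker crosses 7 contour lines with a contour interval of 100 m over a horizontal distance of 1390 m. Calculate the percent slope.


elevation change = 7 * 100 = 700 m
slope = 700 / 1390 * 100 = 50.4%

50.4%


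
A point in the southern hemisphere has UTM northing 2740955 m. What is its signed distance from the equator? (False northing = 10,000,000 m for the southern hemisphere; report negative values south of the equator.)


For southern: actual = 2740955 - 10000000 = -7259045 m

-7259045 m


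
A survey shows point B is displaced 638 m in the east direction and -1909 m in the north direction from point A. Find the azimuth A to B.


az = atan2(638, -1909) = 161.5 deg
adjusted to 0-360: 161.5 degrees

161.5 degrees


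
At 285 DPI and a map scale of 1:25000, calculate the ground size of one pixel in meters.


pixel_cm = 2.54 / 285 ≈ 0.008912 cm
ground = pixel_cm * 25000 / 100 = 2.54 * 25000 / (285 * 100) = 63500 / 28500 ≈ 2.23 m

2.23 m


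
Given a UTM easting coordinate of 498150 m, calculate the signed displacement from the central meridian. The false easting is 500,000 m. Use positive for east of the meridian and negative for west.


displacement = 498150 - 500000 = -1850 m

-1850 m


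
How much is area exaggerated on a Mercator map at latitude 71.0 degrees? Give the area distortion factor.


area_distortion = 1/cos^2(71.0) = 9.434

9.434


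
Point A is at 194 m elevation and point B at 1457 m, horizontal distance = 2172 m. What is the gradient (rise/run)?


gradient = (1457 - 194) / 2172 = 1263 / 2172 = 0.5815

0.5815


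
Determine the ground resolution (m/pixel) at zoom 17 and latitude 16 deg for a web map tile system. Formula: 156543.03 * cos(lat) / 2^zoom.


res = 156543.03 * cos(16) / 2^17 = 156543.03 * 0.9612617 / 131072 = 1.15 m/pixel

1.15 m/pixel


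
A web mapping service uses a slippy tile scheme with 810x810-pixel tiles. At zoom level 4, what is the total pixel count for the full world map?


tiles per axis = 2^4 = 16
total tiles = 16^2 = 256
pixels per axis = 16 * 810 = 12960
total pixels = 12960^2 = 167961600

167961600 pixels


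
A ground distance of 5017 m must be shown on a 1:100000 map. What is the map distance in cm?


map_cm = 5017 * 100 / 100000 = 5.017 cm ≈ 5.02 cm

5.02 cm


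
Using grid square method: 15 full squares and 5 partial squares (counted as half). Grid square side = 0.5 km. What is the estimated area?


effective squares = 15 + 5 * 0.5 = 17.5
area = 17.5 * 0.25 = 4.375 km^2

4.375 km^2


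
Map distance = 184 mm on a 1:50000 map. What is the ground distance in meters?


ground = 184 mm * 50000 / 1000 = 9200.0 m

9200.0 m


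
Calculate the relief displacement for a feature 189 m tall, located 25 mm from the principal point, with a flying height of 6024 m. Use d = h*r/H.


d = h * r / H = 189 * 25 / 6024 = 0.78 mm

0.78 mm


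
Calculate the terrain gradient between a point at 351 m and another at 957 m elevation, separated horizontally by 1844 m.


gradient = (957 - 351) / 1844 = 606 / 1844 = 0.3286

0.3286


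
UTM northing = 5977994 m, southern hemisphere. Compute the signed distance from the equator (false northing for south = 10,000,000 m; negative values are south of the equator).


For southern: actual = 5977994 - 10000000 = -4022006 m

-4022006 m


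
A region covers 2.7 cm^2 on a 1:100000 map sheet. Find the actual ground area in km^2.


ground_area = 2.7 * (100000/100)^2 = 2700000.0 m^2 = 2.7 km^2

2.7 km^2


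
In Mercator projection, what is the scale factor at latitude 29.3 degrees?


SF = 1 / cos(29.3) = 1 / 0.872069 = 1.147

1.147


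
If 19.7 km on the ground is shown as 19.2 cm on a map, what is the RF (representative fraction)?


ground = 19.7 km = 1970000 cm; RF denominator = ground / map = 1970000 / 19.2 ≈ 102604; RF = 1:102604

1:102604


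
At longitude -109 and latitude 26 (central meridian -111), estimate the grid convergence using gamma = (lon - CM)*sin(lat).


gamma = (-109 - -111) * sin(26) = 2 * 0.438371 = 0.877 degrees

0.877 degrees


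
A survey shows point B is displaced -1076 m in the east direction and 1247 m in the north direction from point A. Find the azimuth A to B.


az = atan2(-1076, 1247) = -40.8 deg
adjusted to 0-360: 319.2 degrees

319.2 degrees


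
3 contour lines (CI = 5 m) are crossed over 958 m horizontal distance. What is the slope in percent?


elevation change = 3 * 5 = 15 m
slope = 15 / 958 * 100 = 1.6%

1.6%


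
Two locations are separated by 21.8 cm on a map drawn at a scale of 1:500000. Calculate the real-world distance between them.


ground = 21.8 cm * 500000 / 100 = 109000.0 m = 109.0 km

109.0 km


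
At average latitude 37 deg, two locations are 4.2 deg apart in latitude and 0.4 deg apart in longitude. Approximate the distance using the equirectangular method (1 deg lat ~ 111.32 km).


dlat_km = 4.2 * 111.32 = 467.544
dlon_km = 0.4 * 111.32 * cos(37) ≈ 35.562
dist = sqrt(467.544^2 + 35.562^2) ≈ 468.9 km

468.9 km


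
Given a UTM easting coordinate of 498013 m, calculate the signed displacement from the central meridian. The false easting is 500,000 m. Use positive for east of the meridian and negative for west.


displacement = 498013 - 500000 = -1987 m

-1987 m


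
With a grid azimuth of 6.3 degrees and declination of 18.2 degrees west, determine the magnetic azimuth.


magnetic azimuth = grid azimuth - declination (east +ve)
mag_az = 6.3 - -18.2 = 24.5 degrees

24.5 degrees


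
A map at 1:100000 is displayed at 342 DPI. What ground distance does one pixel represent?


pixel_cm = 2.54 / 342 ≈ 0.007427 cm
ground = pixel_cm * 100000 / 100 = 2.54 * 100000 / (342 * 100) = 254000 / 34200 ≈ 7.43 m

7.43 m


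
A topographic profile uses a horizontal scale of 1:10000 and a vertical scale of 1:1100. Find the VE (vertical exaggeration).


VE = horizontal_scale / vertical_scale = 10000 / 1100 ≈ 9.1

9.1x


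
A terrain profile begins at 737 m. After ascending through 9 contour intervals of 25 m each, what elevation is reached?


elevation = 737 + 9 * 25 = 962 m

962 m


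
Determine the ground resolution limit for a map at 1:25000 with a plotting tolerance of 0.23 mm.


ground = 0.23 mm * 25000 / 1000 = 5.75 m

5.75 m


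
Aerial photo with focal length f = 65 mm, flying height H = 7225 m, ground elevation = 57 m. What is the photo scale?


scale = f / (H - h) = 65 mm / 7168 m = 65 / 7168000 = 1:110277

1:110277


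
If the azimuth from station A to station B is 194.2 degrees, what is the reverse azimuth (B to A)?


back azimuth = (194.2 + 180) mod 360 = 14.2 degrees

14.2 degrees


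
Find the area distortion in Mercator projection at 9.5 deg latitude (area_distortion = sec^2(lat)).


area_distortion = 1/cos^2(9.5) = 1.028

1.028


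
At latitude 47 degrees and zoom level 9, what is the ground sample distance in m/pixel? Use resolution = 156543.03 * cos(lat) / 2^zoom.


res = 156543.03 * cos(47) / 2^9 = 156543.03 * 0.68199836 / 512 = 208.52 m/pixel

208.52 m/pixel


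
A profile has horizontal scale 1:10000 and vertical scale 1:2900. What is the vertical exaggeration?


VE = horizontal_scale / vertical_scale = 10000 / 2900 ≈ 3.4

3.4x


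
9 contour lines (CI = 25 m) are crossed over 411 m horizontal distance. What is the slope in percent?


elevation change = 9 * 25 = 225 m
slope = 225 / 411 * 100 = 54.7%

54.7%


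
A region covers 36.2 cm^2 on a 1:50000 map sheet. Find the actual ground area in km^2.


ground_area = 36.2 * (50000/100)^2 = 9050000.0 m^2 = 9.05 km^2

9.05 km^2


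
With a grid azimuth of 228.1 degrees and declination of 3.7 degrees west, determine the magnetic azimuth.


magnetic azimuth = grid azimuth - declination (east +ve)
mag_az = 228.1 - -3.7 = 231.8 degrees

231.8 degrees


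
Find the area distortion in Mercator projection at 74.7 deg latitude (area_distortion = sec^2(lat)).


area_distortion = 1/cos^2(74.7) = 14.362

14.362


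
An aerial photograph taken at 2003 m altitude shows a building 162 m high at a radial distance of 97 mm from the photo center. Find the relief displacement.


d = h * r / H = 162 * 97 / 2003 = 7.85 mm

7.85 mm


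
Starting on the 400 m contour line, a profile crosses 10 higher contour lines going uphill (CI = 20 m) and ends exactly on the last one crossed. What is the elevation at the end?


elevation = 400 + 10 * 20 = 600 m

600 m


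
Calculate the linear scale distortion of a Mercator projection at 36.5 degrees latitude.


SF = 1 / cos(36.5) = 1 / 0.803857 = 1.244

1.244


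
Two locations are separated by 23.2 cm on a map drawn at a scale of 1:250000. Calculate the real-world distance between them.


ground = 23.2 cm * 250000 / 100 = 58000.0 m = 58.0 km

58.0 km


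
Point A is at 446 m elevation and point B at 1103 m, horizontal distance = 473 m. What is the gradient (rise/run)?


gradient = (1103 - 446) / 473 = 657 / 473 = 1.389

1.389


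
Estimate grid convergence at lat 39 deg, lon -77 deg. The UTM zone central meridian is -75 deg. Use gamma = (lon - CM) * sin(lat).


gamma = (-77 - -75) * sin(39) = -2 * 0.62932 = -1.259 degrees

-1.259 degrees


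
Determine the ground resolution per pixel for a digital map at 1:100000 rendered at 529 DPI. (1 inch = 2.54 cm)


pixel_cm = 2.54 / 529 ≈ 0.004802 cm
ground = pixel_cm * 100000 / 100 = 2.54 * 100000 / (529 * 100) = 254000 / 52900 ≈ 4.8 m

4.8 m


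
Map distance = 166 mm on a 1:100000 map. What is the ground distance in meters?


ground = 166 mm * 100000 / 1000 = 16600.0 m

16600.0 m


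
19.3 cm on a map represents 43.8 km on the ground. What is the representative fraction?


ground = 43.8 km = 4380000 cm; RF denominator = ground / map = 4380000 / 19.3 ≈ 226943; RF = 1:226943

1:226943


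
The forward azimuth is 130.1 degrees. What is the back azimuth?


back azimuth = (130.1 + 180) mod 360 = 310.1 degrees

310.1 degrees


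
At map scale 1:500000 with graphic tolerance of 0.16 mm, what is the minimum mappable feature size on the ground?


ground = 0.16 mm * 500000 / 1000 = 80.0 m

80.0 m


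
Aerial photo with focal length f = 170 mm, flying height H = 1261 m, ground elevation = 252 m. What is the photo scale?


scale = f / (H - h) = 170 mm / 1009 m = 170 / 1009000 = 1:5935

1:5935


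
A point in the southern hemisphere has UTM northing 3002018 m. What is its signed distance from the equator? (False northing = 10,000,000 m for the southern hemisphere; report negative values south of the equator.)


For southern: actual = 3002018 - 10000000 = -6997982 m

-6997982 m


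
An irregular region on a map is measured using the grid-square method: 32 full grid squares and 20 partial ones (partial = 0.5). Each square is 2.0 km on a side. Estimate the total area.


effective squares = 32 + 20 * 0.5 = 42.0
area = 42.0 * 4.0 = 168.0 km^2

168.0 km^2


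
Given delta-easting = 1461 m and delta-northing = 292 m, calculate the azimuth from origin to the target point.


az = atan2(1461, 292) = 78.7 deg
adjusted to 0-360: 78.7 degrees

78.7 degrees


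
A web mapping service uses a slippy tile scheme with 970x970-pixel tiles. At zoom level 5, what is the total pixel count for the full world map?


tiles per axis = 2^5 = 32
total tiles = 32^2 = 1024
pixels per axis = 32 * 970 = 31040
total pixels = 31040^2 = 963481600

963481600 pixels


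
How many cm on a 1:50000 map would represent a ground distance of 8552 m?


map_cm = 8552 * 100 / 50000 = 17.104 cm ≈ 17.1 cm

17.1 cm


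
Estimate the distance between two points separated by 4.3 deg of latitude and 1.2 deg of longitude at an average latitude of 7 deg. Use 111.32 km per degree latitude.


dlat_km = 4.3 * 111.32 = 478.676
dlon_km = 1.2 * 111.32 * cos(7) ≈ 132.588
dist = sqrt(478.676^2 + 132.588^2) ≈ 496.7 km

496.7 km


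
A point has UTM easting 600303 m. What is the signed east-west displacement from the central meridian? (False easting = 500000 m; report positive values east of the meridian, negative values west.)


displacement = 600303 - 500000 = 100303 m

100303 m


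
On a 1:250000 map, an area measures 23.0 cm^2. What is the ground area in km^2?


ground_area = 23.0 * (250000/100)^2 = 143750000.0 m^2 = 143.75 km^2

143.75 km^2


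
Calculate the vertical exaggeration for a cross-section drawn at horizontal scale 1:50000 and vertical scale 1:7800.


VE = horizontal_scale / vertical_scale = 50000 / 7800 ≈ 6.4

6.4x


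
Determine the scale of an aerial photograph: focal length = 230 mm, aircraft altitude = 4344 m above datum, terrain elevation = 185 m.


scale = f / (H - h) = 230 mm / 4159 m = 230 / 4159000 = 1:18083

1:18083


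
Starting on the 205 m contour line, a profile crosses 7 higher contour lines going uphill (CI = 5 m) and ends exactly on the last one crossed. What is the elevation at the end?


elevation = 205 + 7 * 5 = 240 m

240 m


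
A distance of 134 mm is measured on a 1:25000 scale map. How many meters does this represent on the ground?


ground = 134 mm * 25000 / 1000 = 3350.0 m

3350.0 m


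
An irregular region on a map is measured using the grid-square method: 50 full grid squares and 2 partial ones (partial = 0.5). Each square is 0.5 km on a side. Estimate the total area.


effective squares = 50 + 2 * 0.5 = 51.0
area = 51.0 * 0.25 = 12.75 km^2

12.75 km^2


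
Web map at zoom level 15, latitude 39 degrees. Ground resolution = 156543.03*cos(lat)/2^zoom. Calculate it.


res = 156543.03 * cos(39) / 2^15 = 156543.03 * 0.77714596 / 32768 = 3.71 m/pixel

3.71 m/pixel


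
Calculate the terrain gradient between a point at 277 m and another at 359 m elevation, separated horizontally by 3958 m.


gradient = (359 - 277) / 3958 = 82 / 3958 = 0.0207

0.0207


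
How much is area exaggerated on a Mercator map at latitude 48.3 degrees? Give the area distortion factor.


area_distortion = 1/cos^2(48.3) = 2.26

2.26


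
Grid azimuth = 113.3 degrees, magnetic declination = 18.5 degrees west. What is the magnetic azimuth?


magnetic azimuth = grid azimuth - declination (east +ve)
mag_az = 113.3 - -18.5 = 131.8 degrees

131.8 degrees


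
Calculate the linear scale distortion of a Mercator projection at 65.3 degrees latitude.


SF = 1 / cos(65.3) = 1 / 0.417867 = 2.393

2.393


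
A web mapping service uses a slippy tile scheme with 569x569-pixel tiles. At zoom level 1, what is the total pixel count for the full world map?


tiles per axis = 2^1 = 2
total tiles = 2^2 = 4
pixels per axis = 2 * 569 = 1138
total pixels = 1138^2 = 1295044

1295044 pixels


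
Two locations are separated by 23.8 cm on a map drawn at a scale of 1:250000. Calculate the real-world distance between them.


ground = 23.8 cm * 250000 / 100 = 59500.0 m = 59.5 km

59.5 km


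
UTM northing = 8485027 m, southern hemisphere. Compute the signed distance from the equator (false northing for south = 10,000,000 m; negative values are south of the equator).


For southern: actual = 8485027 - 10000000 = -1514973 m

-1514973 m


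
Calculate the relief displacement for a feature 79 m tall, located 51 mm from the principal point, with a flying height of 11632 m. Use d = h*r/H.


d = h * r / H = 79 * 51 / 11632 = 0.35 mm

0.35 mm


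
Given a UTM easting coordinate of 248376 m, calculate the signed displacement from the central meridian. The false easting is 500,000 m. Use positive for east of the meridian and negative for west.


displacement = 248376 - 500000 = -251624 m

-251624 m


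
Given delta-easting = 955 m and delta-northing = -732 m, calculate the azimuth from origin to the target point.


az = atan2(955, -732) = 127.5 deg
adjusted to 0-360: 127.5 degrees

127.5 degrees


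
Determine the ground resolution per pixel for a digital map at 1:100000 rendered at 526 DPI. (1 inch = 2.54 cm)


pixel_cm = 2.54 / 526 ≈ 0.004829 cm
ground = pixel_cm * 100000 / 100 = 2.54 * 100000 / (526 * 100) = 254000 / 52600 ≈ 4.83 m

4.83 m


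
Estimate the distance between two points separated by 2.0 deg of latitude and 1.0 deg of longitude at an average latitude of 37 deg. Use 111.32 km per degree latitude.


dlat_km = 2.0 * 111.32 = 222.64
dlon_km = 1.0 * 111.32 * cos(37) ≈ 88.904
dist = sqrt(222.64^2 + 88.904^2) ≈ 239.7 km

239.7 km


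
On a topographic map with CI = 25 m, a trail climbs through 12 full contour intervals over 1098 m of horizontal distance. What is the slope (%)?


elevation change = 12 * 25 = 300 m
slope = 300 / 1098 * 100 = 27.3%

27.3%


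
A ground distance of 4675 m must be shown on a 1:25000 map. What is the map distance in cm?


map_cm = 4675 * 100 / 25000 = 18.7 cm

18.7 cm


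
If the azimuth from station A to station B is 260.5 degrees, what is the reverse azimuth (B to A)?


back azimuth = (260.5 + 180) mod 360 = 80.5 degrees

80.5 degrees


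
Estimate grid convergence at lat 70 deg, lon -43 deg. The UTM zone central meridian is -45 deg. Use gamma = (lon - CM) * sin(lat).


gamma = (-43 - -45) * sin(70) = 2 * 0.939693 = 1.879 degrees

1.879 degrees


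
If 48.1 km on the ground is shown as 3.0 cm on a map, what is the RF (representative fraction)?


ground = 48.1 km = 4810000 cm; RF denominator = ground / map = 4810000 / 3.0 ≈ 1603333; RF = 1:1603333

1:1603333


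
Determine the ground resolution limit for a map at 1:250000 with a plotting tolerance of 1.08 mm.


ground = 1.08 mm * 250000 / 1000 = 270.0 m

270.0 m


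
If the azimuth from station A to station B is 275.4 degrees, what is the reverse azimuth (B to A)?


back azimuth = (275.4 + 180) mod 360 = 95.4 degrees

95.4 degrees


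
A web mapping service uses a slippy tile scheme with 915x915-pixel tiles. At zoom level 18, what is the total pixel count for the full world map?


tiles per axis = 2^18 = 262144
total tiles = 262144^2 = 68719476736
pixels per axis = 262144 * 915 = 239861760
total pixels = 239861760^2 = 57533663910297600

57533663910297600 pixels


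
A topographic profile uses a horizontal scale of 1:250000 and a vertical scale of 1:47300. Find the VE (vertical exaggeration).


VE = horizontal_scale / vertical_scale = 250000 / 47300 ≈ 5.3

5.3x


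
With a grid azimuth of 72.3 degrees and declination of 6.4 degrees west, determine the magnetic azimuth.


magnetic azimuth = grid azimuth - declination (east +ve)
mag_az = 72.3 - -6.4 = 78.7 degrees

78.7 degrees


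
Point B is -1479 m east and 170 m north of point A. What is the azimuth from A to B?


az = atan2(-1479, 170) = -83.4 deg
adjusted to 0-360: 276.6 degrees

276.6 degrees


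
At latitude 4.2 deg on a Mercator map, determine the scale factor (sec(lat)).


SF = 1 / cos(4.2) = 1 / 0.997314 = 1.003

1.003


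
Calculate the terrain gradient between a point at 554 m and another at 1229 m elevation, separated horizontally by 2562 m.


gradient = (1229 - 554) / 2562 = 675 / 2562 = 0.2635

0.2635


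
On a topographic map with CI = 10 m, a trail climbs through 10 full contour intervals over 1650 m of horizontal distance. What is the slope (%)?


elevation change = 10 * 10 = 100 m
slope = 100 / 1650 * 100 = 6.1%

6.1%


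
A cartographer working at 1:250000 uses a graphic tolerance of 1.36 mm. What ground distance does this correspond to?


ground = 1.36 mm * 250000 / 1000 = 340.0 m

340.0 m


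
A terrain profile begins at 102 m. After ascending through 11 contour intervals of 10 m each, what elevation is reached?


elevation = 102 + 11 * 10 = 212 m

212 m


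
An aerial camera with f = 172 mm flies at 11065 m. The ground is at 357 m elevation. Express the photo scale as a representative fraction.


scale = f / (H - h) = 172 mm / 10708 m = 172 / 10708000 = 1:62256

1:62256


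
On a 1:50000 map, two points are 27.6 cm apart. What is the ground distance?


ground = 27.6 cm * 50000 / 100 = 13800.0 m = 13.8 km

13.8 km


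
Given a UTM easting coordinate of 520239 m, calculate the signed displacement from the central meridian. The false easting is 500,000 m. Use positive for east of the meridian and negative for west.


displacement = 520239 - 500000 = 20239 m

20239 m


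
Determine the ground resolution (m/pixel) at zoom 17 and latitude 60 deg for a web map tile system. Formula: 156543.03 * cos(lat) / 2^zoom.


res = 156543.03 * cos(60) / 2^17 = 156543.03 * 0.5 / 131072 = 0.6 m/pixel

0.6 m/pixel


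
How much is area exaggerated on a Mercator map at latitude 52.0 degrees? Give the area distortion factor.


area_distortion = 1/cos^2(52.0) = 2.638

2.638


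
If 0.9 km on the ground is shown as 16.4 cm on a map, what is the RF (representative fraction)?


ground = 0.9 km = 90000 cm; RF denominator = ground / map = 90000 / 16.4 ≈ 5488; RF = 1:5488

1:5488


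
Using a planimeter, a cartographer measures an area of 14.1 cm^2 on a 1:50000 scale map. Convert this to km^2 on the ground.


ground_area = 14.1 * (50000/100)^2 = 3525000.0 m^2 = 3.525 km^2

3.525 km^2


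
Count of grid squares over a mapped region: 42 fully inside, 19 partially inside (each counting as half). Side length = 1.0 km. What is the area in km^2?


effective squares = 42 + 19 * 0.5 = 51.5
area = 51.5 * 1.0 = 51.5 km^2

51.5 km^2


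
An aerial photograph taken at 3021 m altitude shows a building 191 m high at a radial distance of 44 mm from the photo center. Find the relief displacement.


d = h * r / H = 191 * 44 / 3021 = 2.78 mm

2.78 mm


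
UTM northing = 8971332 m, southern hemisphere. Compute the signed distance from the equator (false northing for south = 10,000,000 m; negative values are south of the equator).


For southern: actual = 8971332 - 10000000 = -1028668 m

-1028668 m
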